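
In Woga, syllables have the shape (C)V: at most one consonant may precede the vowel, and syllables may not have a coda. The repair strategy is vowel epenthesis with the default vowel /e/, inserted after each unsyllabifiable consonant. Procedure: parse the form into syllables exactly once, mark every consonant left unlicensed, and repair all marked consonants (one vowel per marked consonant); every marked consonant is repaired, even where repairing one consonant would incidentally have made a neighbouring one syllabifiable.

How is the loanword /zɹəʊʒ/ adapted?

The consonants /z/, /ʒ/ cannot be parsed into a legal (C)V syllable (no codas are permitted; onsets are limited to one consonant).
Each unlicensed consonant becomes the onset of a new syllable: /z/ → /ze/, /ʒ/ → /ʒe/.

zeɹəʊʒe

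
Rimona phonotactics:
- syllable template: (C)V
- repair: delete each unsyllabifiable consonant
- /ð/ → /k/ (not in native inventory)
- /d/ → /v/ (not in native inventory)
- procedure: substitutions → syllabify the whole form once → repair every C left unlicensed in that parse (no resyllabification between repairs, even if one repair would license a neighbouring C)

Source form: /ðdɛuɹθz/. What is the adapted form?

vɛu

Substitution: /ð/ → /k/, /d/ → /v/, giving /kvɛuɹθz/.
Under (C)V, the unsyllabifiable consonants are /k/, /ɹ/, /θ/, /z/ (no codas are permitted; onsets are limited to one consonant).
Each unlicensed consonant is deleted: /k/, /ɹ/, /θ/, /z/.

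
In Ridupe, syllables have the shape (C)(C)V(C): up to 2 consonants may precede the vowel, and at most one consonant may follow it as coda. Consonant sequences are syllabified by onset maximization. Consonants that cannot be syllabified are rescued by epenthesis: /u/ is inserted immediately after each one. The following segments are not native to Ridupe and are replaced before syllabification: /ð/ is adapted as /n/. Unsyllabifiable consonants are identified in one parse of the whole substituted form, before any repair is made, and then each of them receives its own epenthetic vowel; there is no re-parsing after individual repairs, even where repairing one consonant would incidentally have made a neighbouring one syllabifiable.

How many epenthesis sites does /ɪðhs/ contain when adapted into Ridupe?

After substitution the input is /ɪnhs/.
The unsyllabifiable consonants are /h/, /s/; each receives one epenthetic vowel.

2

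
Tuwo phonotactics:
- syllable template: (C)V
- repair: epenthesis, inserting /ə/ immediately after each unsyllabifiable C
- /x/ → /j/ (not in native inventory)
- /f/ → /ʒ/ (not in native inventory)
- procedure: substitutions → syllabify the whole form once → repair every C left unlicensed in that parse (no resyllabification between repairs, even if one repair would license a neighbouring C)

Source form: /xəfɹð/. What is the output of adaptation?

Substitution: /x/ → /j/, /f/ → /ʒ/, giving /jəʒɹð/.
Syllabifying with onset maximization leaves /ʒ/, /ɹ/, /ð/ stranded (no codas are permitted; onsets are limited to one consonant).
Epenthesis after each stranded consonant: /ʒ/ → /ʒə/, /ɹ/ → /ɹə/, /ð/ → /ðə/.

jəʒəɹəðə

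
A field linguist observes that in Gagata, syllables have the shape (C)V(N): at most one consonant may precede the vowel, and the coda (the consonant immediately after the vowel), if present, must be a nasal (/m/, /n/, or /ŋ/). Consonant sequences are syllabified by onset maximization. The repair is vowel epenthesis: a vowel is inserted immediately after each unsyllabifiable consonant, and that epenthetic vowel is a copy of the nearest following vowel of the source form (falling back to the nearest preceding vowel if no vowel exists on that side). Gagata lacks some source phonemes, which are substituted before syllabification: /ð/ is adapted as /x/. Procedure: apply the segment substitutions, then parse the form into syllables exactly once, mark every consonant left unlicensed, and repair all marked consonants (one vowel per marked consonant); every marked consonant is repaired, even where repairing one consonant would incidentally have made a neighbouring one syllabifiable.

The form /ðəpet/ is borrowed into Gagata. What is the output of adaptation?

xəpete

Substitution: /ð/ → /x/, giving /xəpet/.
The consonants /t/ cannot be parsed into a legal (C)V(N) syllable (only a nasal (/m/, /n/, or /ŋ/) is licensed in coda position; onsets are limited to one consonant).
Epenthesis after each stranded consonant: /t/ → /te/.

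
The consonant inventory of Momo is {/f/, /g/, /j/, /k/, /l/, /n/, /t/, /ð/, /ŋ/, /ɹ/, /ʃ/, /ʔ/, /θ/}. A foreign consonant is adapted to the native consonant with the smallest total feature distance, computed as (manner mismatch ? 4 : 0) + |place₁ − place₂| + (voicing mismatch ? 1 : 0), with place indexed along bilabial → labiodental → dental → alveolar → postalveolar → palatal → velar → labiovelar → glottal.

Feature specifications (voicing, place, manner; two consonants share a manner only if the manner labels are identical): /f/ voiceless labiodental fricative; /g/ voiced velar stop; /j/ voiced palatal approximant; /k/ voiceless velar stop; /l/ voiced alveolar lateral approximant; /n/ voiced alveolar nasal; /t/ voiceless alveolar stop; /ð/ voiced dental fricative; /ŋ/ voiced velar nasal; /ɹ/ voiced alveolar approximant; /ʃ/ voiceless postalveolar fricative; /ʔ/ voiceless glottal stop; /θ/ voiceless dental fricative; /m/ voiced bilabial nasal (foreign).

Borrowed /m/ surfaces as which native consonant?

/n/ is closest: same manner (nasal), place distance 3 (bilabial→alveolar), same voicing; total 3. Next closest is /f/ at distance 6.

n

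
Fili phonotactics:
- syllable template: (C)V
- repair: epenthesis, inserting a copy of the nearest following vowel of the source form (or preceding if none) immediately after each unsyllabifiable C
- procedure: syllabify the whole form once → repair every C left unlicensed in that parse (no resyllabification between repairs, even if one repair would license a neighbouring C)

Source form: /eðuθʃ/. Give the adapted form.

Under (C)V, the unsyllabifiable consonants are /θ/, /ʃ/ (no codas are permitted; onsets are limited to one consonant).
Each unlicensed consonant becomes the onset of a new syllable: /θ/ → /θu/, /ʃ/ → /ʃu/.

eðuθuʃu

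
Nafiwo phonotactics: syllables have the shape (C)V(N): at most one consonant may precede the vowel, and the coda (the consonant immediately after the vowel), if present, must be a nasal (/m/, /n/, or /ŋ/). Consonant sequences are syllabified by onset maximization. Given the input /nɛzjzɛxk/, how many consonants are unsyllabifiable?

4

The consonants /z/, /j/, /x/, /k/ cannot be parsed into a legal (C)V(N) syllable (only a nasal (/m/, /n/, or /ŋ/) is licensed in coda position; onsets are limited to one consonant).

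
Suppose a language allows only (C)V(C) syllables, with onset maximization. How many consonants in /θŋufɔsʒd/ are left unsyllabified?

Syllabifying with onset maximization leaves /θ/, /ʒ/, /d/ stranded (at most one coda consonant is licensed; onsets are limited to one consonant).

3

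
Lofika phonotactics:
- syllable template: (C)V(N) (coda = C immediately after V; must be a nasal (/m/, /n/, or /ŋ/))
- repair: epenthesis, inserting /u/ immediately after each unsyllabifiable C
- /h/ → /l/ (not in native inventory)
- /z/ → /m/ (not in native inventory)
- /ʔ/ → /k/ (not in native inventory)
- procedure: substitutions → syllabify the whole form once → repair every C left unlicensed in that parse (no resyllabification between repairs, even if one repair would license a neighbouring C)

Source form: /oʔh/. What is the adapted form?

okulu

Substitution: /ʔ/ → /k/, /h/ → /l/, giving /okl/.
Under (C)V(N), the unsyllabifiable consonants are /k/, /l/ (only a nasal (/m/, /n/, or /ŋ/) is licensed in coda position; onsets are limited to one consonant).
Inserting the epenthetic vowel yields /k/ → /ku/, /l/ → /lu/.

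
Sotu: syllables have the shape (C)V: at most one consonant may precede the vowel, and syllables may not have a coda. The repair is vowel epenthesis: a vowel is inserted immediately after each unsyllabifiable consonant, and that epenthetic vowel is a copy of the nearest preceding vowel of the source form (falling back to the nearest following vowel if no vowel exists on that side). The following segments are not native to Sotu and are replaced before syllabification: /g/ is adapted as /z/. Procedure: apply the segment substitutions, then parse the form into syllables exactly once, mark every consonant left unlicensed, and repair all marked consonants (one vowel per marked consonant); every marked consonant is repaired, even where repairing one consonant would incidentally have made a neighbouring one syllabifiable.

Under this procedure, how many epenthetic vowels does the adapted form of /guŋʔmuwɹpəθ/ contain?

5

After substitution the input is /zuŋʔmuwɹpəθ/.
The unsyllabifiable consonants are /ŋ/, /ʔ/, /w/, /ɹ/, /θ/; each receives one epenthetic vowel.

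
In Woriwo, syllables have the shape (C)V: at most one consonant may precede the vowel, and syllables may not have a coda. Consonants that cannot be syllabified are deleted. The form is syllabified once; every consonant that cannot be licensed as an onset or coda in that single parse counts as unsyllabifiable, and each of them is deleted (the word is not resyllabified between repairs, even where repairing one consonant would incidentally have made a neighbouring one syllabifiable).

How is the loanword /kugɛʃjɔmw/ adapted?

The consonants /ʃ/, /m/, /w/ cannot be parsed into a legal (C)V syllable (no codas are permitted; onsets are limited to one consonant).
Deleting the stranded consonants removes /ʃ/, /m/, /w/.

kugɛjɔ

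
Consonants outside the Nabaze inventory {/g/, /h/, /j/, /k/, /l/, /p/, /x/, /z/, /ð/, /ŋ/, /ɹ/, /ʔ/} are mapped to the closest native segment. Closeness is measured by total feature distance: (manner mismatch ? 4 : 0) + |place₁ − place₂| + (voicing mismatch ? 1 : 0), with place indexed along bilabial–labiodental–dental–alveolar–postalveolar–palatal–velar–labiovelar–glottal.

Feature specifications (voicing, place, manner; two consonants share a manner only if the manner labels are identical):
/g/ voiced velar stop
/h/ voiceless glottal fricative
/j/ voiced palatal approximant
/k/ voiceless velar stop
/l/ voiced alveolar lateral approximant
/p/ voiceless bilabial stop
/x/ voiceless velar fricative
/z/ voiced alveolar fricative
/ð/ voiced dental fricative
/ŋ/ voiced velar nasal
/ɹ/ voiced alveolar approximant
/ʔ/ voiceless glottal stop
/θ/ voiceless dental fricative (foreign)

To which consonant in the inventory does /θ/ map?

ð

/ð/ is closest: same manner (fricative), place distance 0 (dental→dental), voicing differs (+1); total 1. Next closest is /z/ at distance 2.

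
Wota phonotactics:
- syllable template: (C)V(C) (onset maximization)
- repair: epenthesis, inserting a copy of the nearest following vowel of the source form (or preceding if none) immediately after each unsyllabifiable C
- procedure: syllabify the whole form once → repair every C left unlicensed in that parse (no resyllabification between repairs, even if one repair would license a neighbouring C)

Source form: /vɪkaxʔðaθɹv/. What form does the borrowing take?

Under (C)V(C), the unsyllabifiable consonants are /ʔ/, /ɹ/, /v/ (at most one coda consonant is licensed; onsets are limited to one consonant).
Inserting the epenthetic vowel yields /ʔ/ → /ʔa/, /ɹ/ → /ɹa/, /v/ → /va/.

vɪkaxʔaðaθɹava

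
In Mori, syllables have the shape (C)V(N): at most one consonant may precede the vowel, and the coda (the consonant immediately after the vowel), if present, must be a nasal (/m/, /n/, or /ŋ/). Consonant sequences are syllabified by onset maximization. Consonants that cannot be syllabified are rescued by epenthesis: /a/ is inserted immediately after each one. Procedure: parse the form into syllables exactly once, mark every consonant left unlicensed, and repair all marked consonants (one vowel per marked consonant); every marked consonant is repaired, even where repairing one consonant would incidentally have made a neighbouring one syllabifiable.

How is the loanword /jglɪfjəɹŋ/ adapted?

The consonants /j/, /g/, /f/, /ɹ/, /ŋ/ cannot be parsed into a legal (C)V(N) syllable (only a nasal (/m/, /n/, or /ŋ/) is licensed in coda position; onsets are limited to one consonant).
Epenthesis after each stranded consonant: /j/ → /ja/, /g/ → /ga/, /f/ → /fa/, /ɹ/ → /ɹa/, /ŋ/ → /ŋa/.

jagalɪfajəɹaŋa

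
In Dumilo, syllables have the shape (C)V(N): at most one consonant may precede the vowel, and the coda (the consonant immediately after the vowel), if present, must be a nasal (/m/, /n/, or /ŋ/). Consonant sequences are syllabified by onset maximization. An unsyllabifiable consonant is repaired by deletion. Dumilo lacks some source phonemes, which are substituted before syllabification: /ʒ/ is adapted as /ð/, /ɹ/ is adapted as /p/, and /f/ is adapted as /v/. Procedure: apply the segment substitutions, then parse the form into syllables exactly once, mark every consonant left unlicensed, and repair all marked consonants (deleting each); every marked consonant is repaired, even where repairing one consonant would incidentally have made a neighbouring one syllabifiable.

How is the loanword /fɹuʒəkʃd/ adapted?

Substitution: /f/ → /v/, /ɹ/ → /p/, /ʒ/ → /ð/, giving /vpuðəkʃd/.
The consonants /v/, /k/, /ʃ/, /d/ cannot be parsed into a legal (C)V(N) syllable (only a nasal (/m/, /n/, or /ŋ/) is licensed in coda position; onsets are limited to one consonant).
Each unlicensed consonant is deleted: /v/, /k/, /ʃ/, /d/.

puðə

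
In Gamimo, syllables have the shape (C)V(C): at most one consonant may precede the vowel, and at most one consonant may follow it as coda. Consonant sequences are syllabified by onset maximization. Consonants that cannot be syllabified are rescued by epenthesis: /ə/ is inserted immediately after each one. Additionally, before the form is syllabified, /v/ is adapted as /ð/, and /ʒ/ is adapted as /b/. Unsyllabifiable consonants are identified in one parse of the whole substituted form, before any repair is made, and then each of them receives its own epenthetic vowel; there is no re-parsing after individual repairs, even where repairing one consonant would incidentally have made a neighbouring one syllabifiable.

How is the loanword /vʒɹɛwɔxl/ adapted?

Substitution: /v/ → /ð/, /ʒ/ → /b/, giving /ðbɹɛwɔxl/.
Syllabifying with onset maximization leaves /ð/, /b/, /l/ stranded (at most one coda consonant is licensed; onsets are limited to one consonant).
Each unlicensed consonant becomes the onset of a new syllable: /ð/ → /ðə/, /b/ → /bə/, /l/ → /lə/.

ðəbəɹɛwɔxlə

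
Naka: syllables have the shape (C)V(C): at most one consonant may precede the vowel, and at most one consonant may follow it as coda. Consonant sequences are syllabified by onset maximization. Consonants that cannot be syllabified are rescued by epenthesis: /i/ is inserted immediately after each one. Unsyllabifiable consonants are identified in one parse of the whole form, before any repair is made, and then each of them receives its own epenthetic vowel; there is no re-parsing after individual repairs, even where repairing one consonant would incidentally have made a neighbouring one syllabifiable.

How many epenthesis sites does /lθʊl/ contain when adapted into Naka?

The unsyllabifiable consonants are /l/; each receives one epenthetic vowel.

1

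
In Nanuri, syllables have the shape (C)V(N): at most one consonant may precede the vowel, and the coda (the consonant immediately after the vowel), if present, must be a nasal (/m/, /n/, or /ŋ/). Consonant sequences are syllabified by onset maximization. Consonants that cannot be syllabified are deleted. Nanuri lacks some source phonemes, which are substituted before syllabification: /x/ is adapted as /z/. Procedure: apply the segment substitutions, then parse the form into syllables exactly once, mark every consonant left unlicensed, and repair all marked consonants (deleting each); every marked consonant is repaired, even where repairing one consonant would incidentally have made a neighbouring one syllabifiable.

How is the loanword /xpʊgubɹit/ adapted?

Substitution: /x/ → /z/, giving /zpʊgubɹit/.
The consonants /z/, /b/, /t/ cannot be parsed into a legal (C)V(N) syllable (only a nasal (/m/, /n/, or /ŋ/) is licensed in coda position; onsets are limited to one consonant).
Deletion applies to /z/, /b/, /t/.

pʊguɹi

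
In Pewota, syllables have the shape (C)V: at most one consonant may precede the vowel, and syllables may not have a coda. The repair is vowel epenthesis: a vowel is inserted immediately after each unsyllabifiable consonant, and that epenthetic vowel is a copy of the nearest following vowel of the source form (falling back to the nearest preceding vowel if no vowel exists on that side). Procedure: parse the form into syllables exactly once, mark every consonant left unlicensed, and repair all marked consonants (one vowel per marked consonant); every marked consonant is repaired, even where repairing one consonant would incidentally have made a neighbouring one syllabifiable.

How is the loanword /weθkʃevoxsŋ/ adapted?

The consonants /θ/, /k/, /x/, /s/, /ŋ/ cannot be parsed into a legal (C)V syllable (no codas are permitted; onsets are limited to one consonant).
Inserting the epenthetic vowel yields /θ/ → /θe/, /k/ → /ke/, /x/ → /xo/, /s/ → /so/, /ŋ/ → /ŋo/.

weθekeʃevoxosoŋo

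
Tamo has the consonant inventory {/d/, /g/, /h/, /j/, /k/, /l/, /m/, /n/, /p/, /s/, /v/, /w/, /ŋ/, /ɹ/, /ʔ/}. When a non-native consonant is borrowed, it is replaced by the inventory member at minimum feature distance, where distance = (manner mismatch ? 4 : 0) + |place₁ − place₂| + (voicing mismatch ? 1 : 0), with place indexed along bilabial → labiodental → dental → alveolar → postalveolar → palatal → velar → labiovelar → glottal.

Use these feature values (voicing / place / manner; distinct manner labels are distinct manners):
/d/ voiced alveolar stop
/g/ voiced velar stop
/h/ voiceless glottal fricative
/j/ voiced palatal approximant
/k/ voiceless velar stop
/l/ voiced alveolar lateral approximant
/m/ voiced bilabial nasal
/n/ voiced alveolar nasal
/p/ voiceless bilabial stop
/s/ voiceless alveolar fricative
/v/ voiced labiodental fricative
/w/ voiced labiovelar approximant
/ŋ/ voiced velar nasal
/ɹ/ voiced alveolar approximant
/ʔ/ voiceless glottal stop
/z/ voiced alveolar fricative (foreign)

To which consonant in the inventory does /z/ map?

/s/ is closest: same manner (fricative), place distance 0 (alveolar→alveolar), voicing differs (+1); total 1. Next closest is /v/ at distance 2.

s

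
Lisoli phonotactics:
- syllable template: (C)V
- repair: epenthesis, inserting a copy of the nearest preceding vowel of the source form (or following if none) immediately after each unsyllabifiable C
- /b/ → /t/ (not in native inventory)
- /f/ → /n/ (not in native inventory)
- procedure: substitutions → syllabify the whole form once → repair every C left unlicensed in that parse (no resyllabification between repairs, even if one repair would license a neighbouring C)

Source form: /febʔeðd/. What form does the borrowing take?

Substitution: /f/ → /n/, /b/ → /t/, giving /netʔeðd/.
The consonants /t/, /ð/, /d/ cannot be parsed into a legal (C)V syllable (no codas are permitted; onsets are limited to one consonant).
Each unlicensed consonant becomes the onset of a new syllable: /t/ → /te/, /ð/ → /ðe/, /d/ → /de/.

neteʔeðede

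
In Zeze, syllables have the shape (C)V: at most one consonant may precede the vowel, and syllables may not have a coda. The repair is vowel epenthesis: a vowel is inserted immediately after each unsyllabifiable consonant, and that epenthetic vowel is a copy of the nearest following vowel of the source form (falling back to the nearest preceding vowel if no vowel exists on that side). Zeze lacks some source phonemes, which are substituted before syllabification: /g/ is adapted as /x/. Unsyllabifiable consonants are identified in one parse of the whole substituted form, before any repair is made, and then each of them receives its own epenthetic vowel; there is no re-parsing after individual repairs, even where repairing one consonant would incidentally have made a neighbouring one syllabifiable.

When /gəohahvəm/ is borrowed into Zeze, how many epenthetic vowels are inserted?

After substitution the input is /xəohahvəm/.
The unsyllabifiable consonants are /h/, /m/; each receives one epenthetic vowel.

2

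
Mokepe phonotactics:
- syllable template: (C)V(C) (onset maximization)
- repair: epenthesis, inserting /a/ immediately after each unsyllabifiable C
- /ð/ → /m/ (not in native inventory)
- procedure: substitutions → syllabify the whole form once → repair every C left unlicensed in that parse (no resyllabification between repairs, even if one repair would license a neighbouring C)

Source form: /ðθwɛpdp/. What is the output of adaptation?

Substitution: /ð/ → /m/, giving /mθwɛpdp/.
Syllabifying with onset maximization leaves /m/, /θ/, /d/, /p/ stranded (at most one coda consonant is licensed; onsets are limited to one consonant).
Each unlicensed consonant becomes the onset of a new syllable: /m/ → /ma/, /θ/ → /θa/, /d/ → /da/, /p/ → /pa/.

maθawɛpdapa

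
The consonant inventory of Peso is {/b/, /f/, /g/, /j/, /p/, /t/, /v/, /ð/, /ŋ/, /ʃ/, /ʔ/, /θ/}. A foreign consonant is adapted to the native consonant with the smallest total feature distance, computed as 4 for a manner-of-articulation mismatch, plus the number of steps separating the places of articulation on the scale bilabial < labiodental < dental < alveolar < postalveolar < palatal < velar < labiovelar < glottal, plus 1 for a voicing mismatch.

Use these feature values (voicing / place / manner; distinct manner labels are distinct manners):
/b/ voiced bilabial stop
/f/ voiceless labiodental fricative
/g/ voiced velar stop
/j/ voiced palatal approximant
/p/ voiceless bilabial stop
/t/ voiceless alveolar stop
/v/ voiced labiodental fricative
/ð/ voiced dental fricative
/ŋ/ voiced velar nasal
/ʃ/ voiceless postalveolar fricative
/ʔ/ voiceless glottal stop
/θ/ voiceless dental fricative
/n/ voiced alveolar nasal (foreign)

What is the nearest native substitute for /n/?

ŋ

/ŋ/ is closest: same manner (nasal), place distance 3 (alveolar→velar), same voicing; total 3. Next closest is /t/ at distance 5.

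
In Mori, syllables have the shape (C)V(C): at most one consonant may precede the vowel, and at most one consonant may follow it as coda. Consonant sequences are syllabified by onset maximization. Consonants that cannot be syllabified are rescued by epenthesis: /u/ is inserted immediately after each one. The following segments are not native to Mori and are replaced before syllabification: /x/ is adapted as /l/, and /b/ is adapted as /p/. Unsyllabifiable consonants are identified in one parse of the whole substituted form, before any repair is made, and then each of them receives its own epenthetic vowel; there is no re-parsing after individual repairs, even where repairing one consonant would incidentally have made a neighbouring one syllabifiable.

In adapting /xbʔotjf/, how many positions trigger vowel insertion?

After substitution the input is /lpʔotjf/.
The unsyllabifiable consonants are /l/, /p/, /j/, /f/; each receives one epenthetic vowel.

4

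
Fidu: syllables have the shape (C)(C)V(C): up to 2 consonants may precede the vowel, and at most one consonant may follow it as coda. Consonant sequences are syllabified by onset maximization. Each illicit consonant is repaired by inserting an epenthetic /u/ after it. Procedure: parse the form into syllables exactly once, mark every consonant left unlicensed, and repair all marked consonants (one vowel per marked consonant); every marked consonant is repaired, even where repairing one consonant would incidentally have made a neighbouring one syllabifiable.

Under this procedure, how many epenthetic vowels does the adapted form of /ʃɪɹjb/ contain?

2

The unsyllabifiable consonants are /j/, /b/; each receives one epenthetic vowel.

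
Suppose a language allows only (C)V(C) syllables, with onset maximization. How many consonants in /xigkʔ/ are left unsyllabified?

2

Syllabifying with onset maximization leaves /k/, /ʔ/ stranded (at most one coda consonant is licensed; onsets are limited to one consonant).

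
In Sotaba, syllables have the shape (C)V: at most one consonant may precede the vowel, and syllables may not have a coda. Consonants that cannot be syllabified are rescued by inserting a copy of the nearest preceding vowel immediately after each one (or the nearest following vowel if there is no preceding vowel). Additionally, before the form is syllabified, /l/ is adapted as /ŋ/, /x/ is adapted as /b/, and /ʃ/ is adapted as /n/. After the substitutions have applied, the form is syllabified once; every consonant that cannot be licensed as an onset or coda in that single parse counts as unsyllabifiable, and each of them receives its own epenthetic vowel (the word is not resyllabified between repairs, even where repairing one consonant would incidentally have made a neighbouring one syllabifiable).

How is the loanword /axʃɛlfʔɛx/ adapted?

abanɛŋɛfɛʔɛbɛ

Substitution: /x/ → /b/, /ʃ/ → /n/, /l/ → /ŋ/, giving /abnɛŋfʔɛb/.
Syllabifying with onset maximization leaves /b/, /ŋ/, /f/, /b/ stranded (no codas are permitted; onsets are limited to one consonant).
Inserting the epenthetic vowel yields /b/ → /ba/, /ŋ/ → /ŋɛ/, /f/ → /fɛ/, /b/ → /bɛ/.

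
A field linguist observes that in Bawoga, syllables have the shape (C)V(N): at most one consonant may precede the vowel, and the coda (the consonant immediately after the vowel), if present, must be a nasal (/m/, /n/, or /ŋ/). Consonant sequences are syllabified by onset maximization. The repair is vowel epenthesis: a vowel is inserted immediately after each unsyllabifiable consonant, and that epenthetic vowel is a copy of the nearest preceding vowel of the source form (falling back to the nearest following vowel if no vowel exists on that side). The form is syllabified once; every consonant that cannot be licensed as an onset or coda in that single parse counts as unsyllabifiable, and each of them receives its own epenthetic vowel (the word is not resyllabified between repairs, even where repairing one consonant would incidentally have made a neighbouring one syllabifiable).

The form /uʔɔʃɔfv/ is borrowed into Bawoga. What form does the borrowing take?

Under (C)V(N), the unsyllabifiable consonants are /f/, /v/ (only a nasal (/m/, /n/, or /ŋ/) is licensed in coda position; onsets are limited to one consonant).
Epenthesis after each stranded consonant: /f/ → /fɔ/, /v/ → /vɔ/.

uʔɔʃɔfɔvɔ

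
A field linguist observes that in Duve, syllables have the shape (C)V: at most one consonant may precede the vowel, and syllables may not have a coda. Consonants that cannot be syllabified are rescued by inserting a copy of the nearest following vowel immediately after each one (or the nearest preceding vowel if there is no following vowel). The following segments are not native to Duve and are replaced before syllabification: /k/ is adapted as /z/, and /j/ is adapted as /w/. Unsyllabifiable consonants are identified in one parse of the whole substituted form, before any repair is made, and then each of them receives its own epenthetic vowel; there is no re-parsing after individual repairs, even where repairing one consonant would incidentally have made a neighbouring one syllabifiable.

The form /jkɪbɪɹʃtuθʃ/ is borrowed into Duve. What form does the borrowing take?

Substitution: /j/ → /w/, /k/ → /z/, giving /wzɪbɪɹʃtuθʃ/.
The consonants /w/, /ɹ/, /ʃ/, /θ/, /ʃ/ cannot be parsed into a legal (C)V syllable (no codas are permitted; onsets are limited to one consonant).
Inserting the epenthetic vowel yields /w/ → /wɪ/, /ɹ/ → /ɹu/, /ʃ/ → /ʃu/, /θ/ → /θu/, /ʃ/ → /ʃu/.

wɪzɪbɪɹuʃutuθuʃu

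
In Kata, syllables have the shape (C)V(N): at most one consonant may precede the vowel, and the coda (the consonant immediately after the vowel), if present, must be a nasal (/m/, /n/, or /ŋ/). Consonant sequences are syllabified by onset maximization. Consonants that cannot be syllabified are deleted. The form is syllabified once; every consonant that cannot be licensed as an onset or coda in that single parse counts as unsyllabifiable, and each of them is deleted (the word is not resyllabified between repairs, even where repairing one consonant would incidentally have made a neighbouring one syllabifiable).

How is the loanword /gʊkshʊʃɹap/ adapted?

gʊhʊɹa

Syllabifying with onset maximization leaves /k/, /s/, /ʃ/, /p/ stranded (only a nasal (/m/, /n/, or /ŋ/) is licensed in coda position; onsets are limited to one consonant).
Deletion applies to /k/, /s/, /ʃ/, /p/.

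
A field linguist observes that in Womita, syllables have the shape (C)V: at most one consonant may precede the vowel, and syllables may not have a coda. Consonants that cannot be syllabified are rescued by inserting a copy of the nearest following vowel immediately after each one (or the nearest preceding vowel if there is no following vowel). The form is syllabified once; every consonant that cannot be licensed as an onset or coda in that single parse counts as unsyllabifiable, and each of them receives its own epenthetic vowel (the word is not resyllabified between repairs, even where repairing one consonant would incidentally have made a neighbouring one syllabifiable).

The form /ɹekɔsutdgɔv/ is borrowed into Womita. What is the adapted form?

ɹekɔsutɔdɔgɔvɔ

The consonants /t/, /d/, /v/ cannot be parsed into a legal (C)V syllable (no codas are permitted; onsets are limited to one consonant).
Epenthesis after each stranded consonant: /t/ → /tɔ/, /d/ → /dɔ/, /v/ → /vɔ/.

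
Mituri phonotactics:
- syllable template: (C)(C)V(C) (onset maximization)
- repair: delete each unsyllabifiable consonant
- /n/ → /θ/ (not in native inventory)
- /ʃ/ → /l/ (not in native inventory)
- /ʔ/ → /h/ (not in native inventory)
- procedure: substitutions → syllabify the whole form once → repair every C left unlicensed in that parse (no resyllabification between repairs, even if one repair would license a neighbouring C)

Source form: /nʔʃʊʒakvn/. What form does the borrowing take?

hlʊʒak

Substitution: /n/ → /θ/, /ʔ/ → /h/, /ʃ/ → /l/, giving /θhlʊʒakvθ/.
Under (C)(C)V(C), the unsyllabifiable consonants are /θ/, /v/, /θ/ (at most one coda consonant is licensed; onsets may contain at most 2 consonants).
Deletion applies to /θ/, /v/, /θ/.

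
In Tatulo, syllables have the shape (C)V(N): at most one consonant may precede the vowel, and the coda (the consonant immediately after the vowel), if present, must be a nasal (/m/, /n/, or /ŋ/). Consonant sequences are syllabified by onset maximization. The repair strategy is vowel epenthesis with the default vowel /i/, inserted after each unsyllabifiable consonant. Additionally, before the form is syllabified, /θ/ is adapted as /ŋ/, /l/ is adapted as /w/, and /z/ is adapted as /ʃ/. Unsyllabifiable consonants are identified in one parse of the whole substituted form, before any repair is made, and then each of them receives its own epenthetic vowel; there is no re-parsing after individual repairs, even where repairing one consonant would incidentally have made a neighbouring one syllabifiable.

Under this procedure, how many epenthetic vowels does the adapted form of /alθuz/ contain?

After substitution the input is /awŋuʃ/.
The unsyllabifiable consonants are /w/, /ʃ/; each receives one epenthetic vowel.

2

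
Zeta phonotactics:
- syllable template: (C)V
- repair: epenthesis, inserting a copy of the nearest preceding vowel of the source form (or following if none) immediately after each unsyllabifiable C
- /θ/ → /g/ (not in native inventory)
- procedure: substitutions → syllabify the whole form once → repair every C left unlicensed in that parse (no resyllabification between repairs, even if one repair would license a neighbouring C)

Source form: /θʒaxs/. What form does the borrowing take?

gaʒaxasa

Substitution: /θ/ → /g/, giving /gʒaxs/.
Syllabifying with onset maximization leaves /g/, /x/, /s/ stranded (no codas are permitted; onsets are limited to one consonant).
Epenthesis after each stranded consonant: /g/ → /ga/, /x/ → /xa/, /s/ → /sa/.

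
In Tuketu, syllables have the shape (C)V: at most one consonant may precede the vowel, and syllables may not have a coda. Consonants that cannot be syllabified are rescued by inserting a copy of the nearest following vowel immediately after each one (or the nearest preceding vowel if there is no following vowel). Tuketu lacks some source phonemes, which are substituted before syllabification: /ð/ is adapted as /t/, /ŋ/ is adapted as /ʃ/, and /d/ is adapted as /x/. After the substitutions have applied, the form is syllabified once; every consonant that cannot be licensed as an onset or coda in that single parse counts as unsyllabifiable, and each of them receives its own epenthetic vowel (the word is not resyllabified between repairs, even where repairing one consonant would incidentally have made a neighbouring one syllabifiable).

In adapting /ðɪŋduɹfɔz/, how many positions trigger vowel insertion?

After substitution the input is /tɪʃxuɹfɔz/.
The unsyllabifiable consonants are /ʃ/, /ɹ/, /z/; each receives one epenthetic vowel.

3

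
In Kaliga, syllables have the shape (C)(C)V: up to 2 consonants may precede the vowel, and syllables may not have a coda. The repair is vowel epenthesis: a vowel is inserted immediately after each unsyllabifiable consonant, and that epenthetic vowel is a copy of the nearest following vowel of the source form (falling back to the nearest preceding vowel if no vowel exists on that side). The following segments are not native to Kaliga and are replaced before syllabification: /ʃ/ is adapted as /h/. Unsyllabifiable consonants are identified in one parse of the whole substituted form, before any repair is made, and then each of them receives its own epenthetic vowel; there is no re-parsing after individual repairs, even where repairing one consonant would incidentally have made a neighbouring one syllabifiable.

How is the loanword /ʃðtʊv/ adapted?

Substitution: /ʃ/ → /h/, giving /hðtʊv/.
Under (C)(C)V, the unsyllabifiable consonants are /h/, /v/ (no codas are permitted; onsets may contain at most 2 consonants).
Each unlicensed consonant becomes the onset of a new syllable: /h/ → /hʊ/, /v/ → /vʊ/.

hʊðtʊvʊ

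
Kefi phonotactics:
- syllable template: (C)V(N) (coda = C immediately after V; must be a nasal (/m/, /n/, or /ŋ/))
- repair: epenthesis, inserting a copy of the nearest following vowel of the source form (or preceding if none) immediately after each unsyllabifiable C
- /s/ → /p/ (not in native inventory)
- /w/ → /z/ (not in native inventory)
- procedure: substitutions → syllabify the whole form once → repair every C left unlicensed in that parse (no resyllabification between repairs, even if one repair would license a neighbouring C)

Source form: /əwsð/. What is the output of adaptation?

əzəpəðə

Substitution: /w/ → /z/, /s/ → /p/, giving /əzpð/.
Under (C)V(N), the unsyllabifiable consonants are /z/, /p/, /ð/ (only a nasal (/m/, /n/, or /ŋ/) is licensed in coda position; onsets are limited to one consonant).
Epenthesis after each stranded consonant: /z/ → /zə/, /p/ → /pə/, /ð/ → /ðə/.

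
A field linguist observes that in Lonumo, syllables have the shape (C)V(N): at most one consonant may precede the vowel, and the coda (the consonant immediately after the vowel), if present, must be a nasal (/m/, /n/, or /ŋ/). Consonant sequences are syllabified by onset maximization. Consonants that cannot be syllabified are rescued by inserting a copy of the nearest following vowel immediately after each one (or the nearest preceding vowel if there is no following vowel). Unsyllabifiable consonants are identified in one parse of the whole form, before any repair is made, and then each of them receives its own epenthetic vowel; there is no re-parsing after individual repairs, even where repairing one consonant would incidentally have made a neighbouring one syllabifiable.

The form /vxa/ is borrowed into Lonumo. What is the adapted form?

Syllabifying with onset maximization leaves /v/ stranded (only a nasal (/m/, /n/, or /ŋ/) is licensed in coda position; onsets are limited to one consonant).
Inserting the epenthetic vowel yields /v/ → /va/.

vaxa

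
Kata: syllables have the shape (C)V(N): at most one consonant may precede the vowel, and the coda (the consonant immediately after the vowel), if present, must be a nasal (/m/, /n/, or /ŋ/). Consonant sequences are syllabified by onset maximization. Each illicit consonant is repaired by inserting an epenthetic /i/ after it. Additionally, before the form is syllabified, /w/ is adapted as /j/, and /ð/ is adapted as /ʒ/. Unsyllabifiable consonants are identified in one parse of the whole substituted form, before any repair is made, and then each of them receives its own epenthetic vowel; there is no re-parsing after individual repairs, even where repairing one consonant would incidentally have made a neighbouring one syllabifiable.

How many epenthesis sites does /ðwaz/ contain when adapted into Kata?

2

After substitution the input is /ʒjaz/.
The unsyllabifiable consonants are /ʒ/, /z/; each receives one epenthetic vowel.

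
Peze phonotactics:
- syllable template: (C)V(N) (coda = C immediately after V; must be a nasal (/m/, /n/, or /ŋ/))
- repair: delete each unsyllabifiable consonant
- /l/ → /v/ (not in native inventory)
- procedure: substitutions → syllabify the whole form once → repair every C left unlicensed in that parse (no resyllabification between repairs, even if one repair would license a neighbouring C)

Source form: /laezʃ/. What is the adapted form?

Substitution: /l/ → /v/, giving /vaezʃ/.
Under (C)V(N), the unsyllabifiable consonants are /z/, /ʃ/ (only a nasal (/m/, /n/, or /ŋ/) is licensed in coda position; onsets are limited to one consonant).
Each unlicensed consonant is deleted: /z/, /ʃ/.

vae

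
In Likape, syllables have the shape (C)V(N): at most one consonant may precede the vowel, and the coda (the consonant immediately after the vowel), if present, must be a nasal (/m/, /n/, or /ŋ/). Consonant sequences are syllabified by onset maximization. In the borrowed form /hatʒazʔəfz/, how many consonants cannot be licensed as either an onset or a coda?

4

Under (C)V(N), the unsyllabifiable consonants are /t/, /z/, /f/, /z/ (only a nasal (/m/, /n/, or /ŋ/) is licensed in coda position; onsets are limited to one consonant).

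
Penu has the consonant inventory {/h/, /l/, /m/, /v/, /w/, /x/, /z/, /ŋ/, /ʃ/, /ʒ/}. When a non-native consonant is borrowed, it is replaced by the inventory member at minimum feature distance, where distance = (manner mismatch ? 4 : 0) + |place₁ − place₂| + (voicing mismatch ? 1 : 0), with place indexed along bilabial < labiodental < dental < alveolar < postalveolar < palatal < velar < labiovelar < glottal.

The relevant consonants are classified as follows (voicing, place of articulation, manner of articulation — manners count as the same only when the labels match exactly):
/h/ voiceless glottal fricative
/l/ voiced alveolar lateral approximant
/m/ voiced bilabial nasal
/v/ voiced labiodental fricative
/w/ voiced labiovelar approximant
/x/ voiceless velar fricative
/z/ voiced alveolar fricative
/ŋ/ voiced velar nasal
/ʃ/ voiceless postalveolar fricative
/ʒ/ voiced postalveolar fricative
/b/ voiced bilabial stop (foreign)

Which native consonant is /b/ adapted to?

m

/m/ is closest: manner differs (stop→nasal, +4), place distance 0 (bilabial→bilabial), same voicing; total 4. Next closest is /v/ at distance 5.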